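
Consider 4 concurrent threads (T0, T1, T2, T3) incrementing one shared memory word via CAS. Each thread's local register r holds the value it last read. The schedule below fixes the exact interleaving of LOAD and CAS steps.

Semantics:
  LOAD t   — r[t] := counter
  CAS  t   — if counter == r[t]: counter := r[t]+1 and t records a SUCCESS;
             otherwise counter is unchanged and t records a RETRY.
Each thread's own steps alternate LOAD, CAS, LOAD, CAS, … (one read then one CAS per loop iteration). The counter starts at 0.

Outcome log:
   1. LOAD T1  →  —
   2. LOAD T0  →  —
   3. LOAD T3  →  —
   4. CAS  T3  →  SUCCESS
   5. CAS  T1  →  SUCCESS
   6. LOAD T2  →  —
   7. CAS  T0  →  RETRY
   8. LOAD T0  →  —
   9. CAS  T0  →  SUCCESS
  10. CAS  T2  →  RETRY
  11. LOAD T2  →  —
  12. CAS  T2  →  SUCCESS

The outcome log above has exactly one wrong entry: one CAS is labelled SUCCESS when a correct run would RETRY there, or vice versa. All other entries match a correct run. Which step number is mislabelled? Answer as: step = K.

Reference trace:
#1 T1 reads 0
#2 T0 reads 0
#3 T3 reads 0
#4 T3 CAS(0→1) writes; counter now 1
#5 T1 CAS(0→1) fails; counter now 1
#6 T2 reads 1
#7 T0 CAS(0→1) fails; counter now 1
#8 T0 reads 1
#9 T0 CAS(1→2) writes; counter now 2
#10 T2 CAS(1→2) fails; counter now 2
#11 T2 reads 2
#12 T2 CAS(2→3) writes; counter now 3
Log disagrees first at step 5.

step = 5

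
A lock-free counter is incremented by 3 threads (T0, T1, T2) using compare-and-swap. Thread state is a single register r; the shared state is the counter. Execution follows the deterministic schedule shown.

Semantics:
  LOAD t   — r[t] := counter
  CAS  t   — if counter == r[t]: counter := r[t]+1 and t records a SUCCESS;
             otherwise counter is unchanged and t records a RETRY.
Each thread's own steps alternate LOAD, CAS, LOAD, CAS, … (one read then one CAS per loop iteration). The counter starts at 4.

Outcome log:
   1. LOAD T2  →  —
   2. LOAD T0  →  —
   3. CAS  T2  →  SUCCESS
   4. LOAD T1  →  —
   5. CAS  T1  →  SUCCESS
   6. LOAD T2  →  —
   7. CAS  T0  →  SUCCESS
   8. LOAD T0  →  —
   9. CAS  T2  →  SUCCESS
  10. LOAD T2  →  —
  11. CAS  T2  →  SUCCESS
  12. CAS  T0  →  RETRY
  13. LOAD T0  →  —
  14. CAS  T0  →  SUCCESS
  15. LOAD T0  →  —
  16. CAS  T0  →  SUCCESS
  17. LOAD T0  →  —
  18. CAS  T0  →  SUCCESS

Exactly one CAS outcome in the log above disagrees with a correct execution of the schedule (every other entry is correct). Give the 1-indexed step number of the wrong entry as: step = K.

step = 7

Correct run:
   1) LOAD T2:  M=4  r_T2=4
   2) LOAD T0:  M=4  r_T0=4
   3) CAS  T2:  M=5  r_T2=4 ✓
   4) LOAD T1:  M=5  r_T1=5
   5) CAS  T1:  M=6  r_T1=5 ✓
   6) LOAD T2:  M=6  r_T2=6
   7) CAS  T0:  M=6  r_T0=4 ✗
   8) LOAD T0:  M=6  r_T0=6
   9) CAS  T2:  M=7  r_T2=6 ✓
  10) LOAD T2:  M=7  r_T2=7
  11) CAS  T2:  M=8  r_T2=7 ✓
  12) CAS  T0:  M=8  r_T0=6 ✗
  13) LOAD T0:  M=8  r_T0=8
  14) CAS  T0:  M=9  r_T0=8 ✓
  15) LOAD T0:  M=9  r_T0=9
  16) CAS  T0:  M=10  r_T0=9 ✓
  17) LOAD T0:  M=10  r_T0=10
  18) CAS  T0:  M=11  r_T0=10 ✓
Flip is step 7.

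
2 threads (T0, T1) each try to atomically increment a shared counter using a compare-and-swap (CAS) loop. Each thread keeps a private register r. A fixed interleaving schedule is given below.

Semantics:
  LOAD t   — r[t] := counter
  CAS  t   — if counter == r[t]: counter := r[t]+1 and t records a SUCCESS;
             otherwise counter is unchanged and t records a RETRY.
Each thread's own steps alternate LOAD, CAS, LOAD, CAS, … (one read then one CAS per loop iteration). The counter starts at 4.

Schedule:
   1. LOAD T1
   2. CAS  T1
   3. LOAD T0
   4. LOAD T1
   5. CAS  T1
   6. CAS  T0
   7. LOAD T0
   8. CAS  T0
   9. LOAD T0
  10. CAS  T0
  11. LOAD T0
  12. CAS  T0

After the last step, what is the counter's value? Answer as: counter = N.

counter = 9

   1) LOAD T1:  M=4  r_T1=4
   2) CAS  T1:  M=5  r_T1=4 ✓
   3) LOAD T0:  M=5  r_T0=5
   4) LOAD T1:  M=5  r_T1=5
   5) CAS  T1:  M=6  r_T1=5 ✓
   6) CAS  T0:  M=6  r_T0=5 ✗
   7) LOAD T0:  M=6  r_T0=6
   8) CAS  T0:  M=7  r_T0=6 ✓
   9) LOAD T0:  M=7  r_T0=7
  10) CAS  T0:  M=8  r_T0=7 ✓
  11) LOAD T0:  M=8  r_T0=8
  12) CAS  T0:  M=9  r_T0=8 ✓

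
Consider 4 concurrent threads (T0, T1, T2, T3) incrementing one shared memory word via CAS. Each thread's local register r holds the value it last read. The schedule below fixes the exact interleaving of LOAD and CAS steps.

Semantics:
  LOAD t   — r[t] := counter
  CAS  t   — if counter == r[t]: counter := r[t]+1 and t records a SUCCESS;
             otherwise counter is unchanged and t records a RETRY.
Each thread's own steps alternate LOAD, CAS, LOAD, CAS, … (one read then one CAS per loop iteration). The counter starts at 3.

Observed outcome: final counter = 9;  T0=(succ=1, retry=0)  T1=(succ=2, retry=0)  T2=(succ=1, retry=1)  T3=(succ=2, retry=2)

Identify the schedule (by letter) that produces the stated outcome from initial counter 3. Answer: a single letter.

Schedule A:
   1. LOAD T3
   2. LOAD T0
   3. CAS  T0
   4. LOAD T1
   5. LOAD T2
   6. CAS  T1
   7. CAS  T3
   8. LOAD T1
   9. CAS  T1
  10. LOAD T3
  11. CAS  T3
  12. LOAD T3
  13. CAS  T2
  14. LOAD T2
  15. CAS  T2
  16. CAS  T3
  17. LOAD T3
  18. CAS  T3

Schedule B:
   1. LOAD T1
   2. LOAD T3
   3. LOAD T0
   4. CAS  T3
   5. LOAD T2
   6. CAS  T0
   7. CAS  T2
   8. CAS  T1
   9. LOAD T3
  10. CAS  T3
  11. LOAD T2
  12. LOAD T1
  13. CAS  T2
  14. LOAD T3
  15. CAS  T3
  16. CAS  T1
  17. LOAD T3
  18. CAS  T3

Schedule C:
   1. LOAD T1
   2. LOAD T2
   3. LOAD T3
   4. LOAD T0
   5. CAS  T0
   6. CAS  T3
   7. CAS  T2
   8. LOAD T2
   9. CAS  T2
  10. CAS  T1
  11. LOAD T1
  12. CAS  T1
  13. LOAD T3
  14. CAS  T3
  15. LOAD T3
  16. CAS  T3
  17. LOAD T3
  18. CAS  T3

Simulating candidate A:
#1 T3 reads 3
#2 T0 reads 3
#3 T0 CAS(3→4) writes; counter now 4
#4 T1 reads 4
#5 T2 reads 4
#6 T1 CAS(4→5) writes; counter now 5
#7 T3 CAS(3→4) fails; counter now 5
#8 T1 reads 5
#9 T1 CAS(5→6) writes; counter now 6
#10 T3 reads 6
#11 T3 CAS(6→7) writes; counter now 7
#12 T3 reads 7
#13 T2 CAS(4→5) fails; counter now 7
#14 T2 reads 7
#15 T2 CAS(7→8) writes; counter now 8
#16 T3 CAS(7→8) fails; counter now 8
#17 T3 reads 8
#18 T3 CAS(8→9) writes; counter now 9

A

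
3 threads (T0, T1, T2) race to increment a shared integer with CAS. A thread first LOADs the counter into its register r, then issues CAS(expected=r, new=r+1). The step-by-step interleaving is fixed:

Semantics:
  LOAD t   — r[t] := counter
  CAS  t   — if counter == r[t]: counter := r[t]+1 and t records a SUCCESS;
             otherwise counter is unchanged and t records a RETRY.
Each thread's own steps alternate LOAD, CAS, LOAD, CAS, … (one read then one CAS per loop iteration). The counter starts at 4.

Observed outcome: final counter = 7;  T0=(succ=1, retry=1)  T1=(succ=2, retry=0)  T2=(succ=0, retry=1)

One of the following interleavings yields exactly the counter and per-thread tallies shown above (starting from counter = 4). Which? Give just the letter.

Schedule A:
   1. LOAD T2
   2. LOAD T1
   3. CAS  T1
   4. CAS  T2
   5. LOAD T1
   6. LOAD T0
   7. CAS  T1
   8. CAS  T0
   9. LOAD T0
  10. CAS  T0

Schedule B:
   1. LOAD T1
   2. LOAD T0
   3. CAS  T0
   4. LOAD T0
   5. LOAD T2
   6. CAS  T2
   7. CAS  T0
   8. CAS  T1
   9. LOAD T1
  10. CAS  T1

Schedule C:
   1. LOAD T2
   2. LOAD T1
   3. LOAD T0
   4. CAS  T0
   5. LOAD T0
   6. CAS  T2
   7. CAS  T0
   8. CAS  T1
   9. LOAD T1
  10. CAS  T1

A

Tracing schedule A:
[1] T2.load  rd  (counter 4, T2.r 4)
[2] T1.load  rd  (counter 4, T1.r 4)
[3] T1.cas  hit  (counter 5, T1.r 4)
[4] T2.cas  miss  (counter 5, T2.r 4)
[5] T1.load  rd  (counter 5, T1.r 5)
[6] T0.load  rd  (counter 5, T0.r 5)
[7] T1.cas  hit  (counter 6, T1.r 5)
[8] T0.cas  miss  (counter 6, T0.r 5)
[9] T0.load  rd  (counter 6, T0.r 6)
[10] T0.cas  hit  (counter 7, T0.r 6)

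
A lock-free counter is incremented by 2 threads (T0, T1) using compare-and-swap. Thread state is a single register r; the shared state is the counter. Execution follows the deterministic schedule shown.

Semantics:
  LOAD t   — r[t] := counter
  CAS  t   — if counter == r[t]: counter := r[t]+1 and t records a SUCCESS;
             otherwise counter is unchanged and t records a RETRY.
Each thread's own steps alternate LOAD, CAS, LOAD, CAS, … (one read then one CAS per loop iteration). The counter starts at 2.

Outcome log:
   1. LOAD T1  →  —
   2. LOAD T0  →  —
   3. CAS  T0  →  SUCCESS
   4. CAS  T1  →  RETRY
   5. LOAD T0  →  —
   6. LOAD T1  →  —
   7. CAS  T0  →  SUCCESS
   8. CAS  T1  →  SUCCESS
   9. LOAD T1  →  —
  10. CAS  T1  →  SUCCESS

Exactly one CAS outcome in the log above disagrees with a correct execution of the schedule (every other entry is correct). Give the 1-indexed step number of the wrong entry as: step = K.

Re-executing:
T1 LOAD — after: cnt=2, r=2 — load
T0 LOAD — after: cnt=2, r=2 — load
T0 CAS — after: cnt=3, r=2 — ok
T1 CAS — after: cnt=3, r=2 — retry
T0 LOAD — after: cnt=3, r=3 — load
T1 LOAD — after: cnt=3, r=3 — load
T0 CAS — after: cnt=4, r=3 — ok
T1 CAS — after: cnt=4, r=3 — retry
T1 LOAD — after: cnt=4, r=4 — load
T1 CAS — after: cnt=5, r=4 — ok
Mismatch at 8.

step = 8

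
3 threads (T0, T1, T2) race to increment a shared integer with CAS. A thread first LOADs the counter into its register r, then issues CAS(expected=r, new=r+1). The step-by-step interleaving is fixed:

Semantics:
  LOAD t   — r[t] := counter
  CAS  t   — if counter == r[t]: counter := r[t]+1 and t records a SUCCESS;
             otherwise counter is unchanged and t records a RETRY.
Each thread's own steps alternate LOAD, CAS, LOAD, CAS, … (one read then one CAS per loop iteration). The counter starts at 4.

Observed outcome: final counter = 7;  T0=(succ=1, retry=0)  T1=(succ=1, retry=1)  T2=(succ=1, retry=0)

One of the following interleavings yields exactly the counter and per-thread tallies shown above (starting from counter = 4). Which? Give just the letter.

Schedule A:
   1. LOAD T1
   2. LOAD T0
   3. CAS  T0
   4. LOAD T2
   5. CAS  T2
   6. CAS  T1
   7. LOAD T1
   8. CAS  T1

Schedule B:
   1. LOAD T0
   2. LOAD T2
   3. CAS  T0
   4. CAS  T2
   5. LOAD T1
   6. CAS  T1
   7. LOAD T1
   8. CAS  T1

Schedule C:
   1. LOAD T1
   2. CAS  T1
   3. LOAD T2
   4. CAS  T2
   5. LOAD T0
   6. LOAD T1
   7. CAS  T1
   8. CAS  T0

A

Simulating candidate A:
step 1: T1 LOAD ⇒ load; ctr=4 reg=4
step 2: T0 LOAD ⇒ load; ctr=4 reg=4
step 3: T0 CAS ⇒ ok; ctr=5 reg=4
step 4: T2 LOAD ⇒ load; ctr=5 reg=5
step 5: T2 CAS ⇒ ok; ctr=6 reg=5
step 6: T1 CAS ⇒ retry; ctr=6 reg=4
step 7: T1 LOAD ⇒ load; ctr=6 reg=6
step 8: T1 CAS ⇒ ok; ctr=7 reg=6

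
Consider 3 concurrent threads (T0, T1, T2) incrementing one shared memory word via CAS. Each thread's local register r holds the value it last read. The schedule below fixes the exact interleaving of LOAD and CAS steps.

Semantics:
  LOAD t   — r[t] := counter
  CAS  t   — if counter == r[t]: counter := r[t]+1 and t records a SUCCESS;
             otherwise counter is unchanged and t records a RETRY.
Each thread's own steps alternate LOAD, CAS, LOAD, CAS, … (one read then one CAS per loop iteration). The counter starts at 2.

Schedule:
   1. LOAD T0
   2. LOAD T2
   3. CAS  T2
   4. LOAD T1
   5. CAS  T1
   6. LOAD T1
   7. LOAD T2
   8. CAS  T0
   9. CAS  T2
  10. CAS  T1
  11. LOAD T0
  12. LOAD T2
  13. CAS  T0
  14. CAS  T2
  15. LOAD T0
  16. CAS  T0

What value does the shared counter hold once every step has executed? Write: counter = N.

counter = 7

[1] T0.load  rd  (counter 2, T0.r 2)
[2] T2.load  rd  (counter 2, T2.r 2)
[3] T2.cas  hit  (counter 3, T2.r 2)
[4] T1.load  rd  (counter 3, T1.r 3)
[5] T1.cas  hit  (counter 4, T1.r 3)
[6] T1.load  rd  (counter 4, T1.r 4)
[7] T2.load  rd  (counter 4, T2.r 4)
[8] T0.cas  miss  (counter 4, T0.r 2)
[9] T2.cas  hit  (counter 5, T2.r 4)
[10] T1.cas  miss  (counter 5, T1.r 4)
[11] T0.load  rd  (counter 5, T0.r 5)
[12] T2.load  rd  (counter 5, T2.r 5)
[13] T0.cas  hit  (counter 6, T0.r 5)
[14] T2.cas  miss  (counter 6, T2.r 5)
[15] T0.load  rd  (counter 6, T0.r 6)
[16] T0.cas  hit  (counter 7, T0.r 6)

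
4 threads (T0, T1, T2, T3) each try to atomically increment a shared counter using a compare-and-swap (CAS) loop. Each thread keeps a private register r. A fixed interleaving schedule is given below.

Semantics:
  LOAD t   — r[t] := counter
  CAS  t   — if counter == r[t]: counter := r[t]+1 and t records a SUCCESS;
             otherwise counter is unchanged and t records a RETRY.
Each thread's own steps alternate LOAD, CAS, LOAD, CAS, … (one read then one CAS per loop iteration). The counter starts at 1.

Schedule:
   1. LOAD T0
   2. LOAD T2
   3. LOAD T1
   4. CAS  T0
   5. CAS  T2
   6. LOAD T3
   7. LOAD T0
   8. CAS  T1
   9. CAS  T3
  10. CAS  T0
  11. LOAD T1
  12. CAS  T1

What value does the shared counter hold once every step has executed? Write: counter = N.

counter = 4

   1) LOAD T0:  M=1  r_T0=1
   2) LOAD T2:  M=1  r_T2=1
   3) LOAD T1:  M=1  r_T1=1
   4) CAS  T0:  M=2  r_T0=1 ✓
   5) CAS  T2:  M=2  r_T2=1 ✗
   6) LOAD T3:  M=2  r_T3=2
   7) LOAD T0:  M=2  r_T0=2
   8) CAS  T1:  M=2  r_T1=1 ✗
   9) CAS  T3:  M=3  r_T3=2 ✓
  10) CAS  T0:  M=3  r_T0=2 ✗
  11) LOAD T1:  M=3  r_T1=3
  12) CAS  T1:  M=4  r_T1=3 ✓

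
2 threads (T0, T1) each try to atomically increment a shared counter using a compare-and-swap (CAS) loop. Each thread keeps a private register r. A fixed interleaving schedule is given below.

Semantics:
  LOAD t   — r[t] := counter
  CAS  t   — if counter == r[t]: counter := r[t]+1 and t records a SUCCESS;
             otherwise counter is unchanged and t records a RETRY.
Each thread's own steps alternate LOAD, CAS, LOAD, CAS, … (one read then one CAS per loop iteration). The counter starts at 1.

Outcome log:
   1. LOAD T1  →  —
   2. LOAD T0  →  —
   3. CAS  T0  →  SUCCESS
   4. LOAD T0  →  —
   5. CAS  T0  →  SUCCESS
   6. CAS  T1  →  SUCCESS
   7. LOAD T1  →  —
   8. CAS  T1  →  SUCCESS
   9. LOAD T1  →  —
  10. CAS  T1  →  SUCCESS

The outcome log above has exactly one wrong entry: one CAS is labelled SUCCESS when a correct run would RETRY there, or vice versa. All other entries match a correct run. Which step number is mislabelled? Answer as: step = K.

step = 6

Correct run:
[1] T1.load  rd  (counter 1, T1.r 1)
[2] T0.load  rd  (counter 1, T0.r 1)
[3] T0.cas  hit  (counter 2, T0.r 1)
[4] T0.load  rd  (counter 2, T0.r 2)
[5] T0.cas  hit  (counter 3, T0.r 2)
[6] T1.cas  miss  (counter 3, T1.r 1)
[7] T1.load  rd  (counter 3, T1.r 3)
[8] T1.cas  hit  (counter 4, T1.r 3)
[9] T1.load  rd  (counter 4, T1.r 4)
[10] T1.cas  hit  (counter 5, T1.r 4)
Flip is step 6.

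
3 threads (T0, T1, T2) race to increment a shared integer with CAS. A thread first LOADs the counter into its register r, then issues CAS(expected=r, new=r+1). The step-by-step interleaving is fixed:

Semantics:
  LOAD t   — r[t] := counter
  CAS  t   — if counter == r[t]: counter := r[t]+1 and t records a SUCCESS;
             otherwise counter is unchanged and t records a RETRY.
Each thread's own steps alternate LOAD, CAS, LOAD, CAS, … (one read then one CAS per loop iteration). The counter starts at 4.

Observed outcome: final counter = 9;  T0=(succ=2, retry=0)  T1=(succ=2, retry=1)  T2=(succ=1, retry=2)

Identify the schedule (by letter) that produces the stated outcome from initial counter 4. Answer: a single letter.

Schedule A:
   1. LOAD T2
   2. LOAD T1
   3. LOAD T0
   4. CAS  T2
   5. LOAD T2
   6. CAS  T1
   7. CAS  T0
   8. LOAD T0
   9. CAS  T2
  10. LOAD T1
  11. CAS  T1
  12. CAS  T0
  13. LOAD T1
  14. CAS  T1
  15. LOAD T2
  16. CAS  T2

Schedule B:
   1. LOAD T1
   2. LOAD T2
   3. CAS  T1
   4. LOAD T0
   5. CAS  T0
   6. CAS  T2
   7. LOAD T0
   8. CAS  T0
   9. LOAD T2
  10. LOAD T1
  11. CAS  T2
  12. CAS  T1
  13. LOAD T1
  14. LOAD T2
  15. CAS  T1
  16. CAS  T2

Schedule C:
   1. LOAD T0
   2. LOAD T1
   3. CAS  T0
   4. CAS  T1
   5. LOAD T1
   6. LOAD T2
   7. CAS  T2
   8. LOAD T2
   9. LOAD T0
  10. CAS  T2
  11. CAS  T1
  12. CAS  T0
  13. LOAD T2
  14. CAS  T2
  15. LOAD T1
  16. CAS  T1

B

Simulating candidate B:
   1) LOAD T1:  M=4  r_T1=4
   2) LOAD T2:  M=4  r_T2=4
   3) CAS  T1:  M=5  r_T1=4 ✓
   4) LOAD T0:  M=5  r_T0=5
   5) CAS  T0:  M=6  r_T0=5 ✓
   6) CAS  T2:  M=6  r_T2=4 ✗
   7) LOAD T0:  M=6  r_T0=6
   8) CAS  T0:  M=7  r_T0=6 ✓
   9) LOAD T2:  M=7  r_T2=7
  10) LOAD T1:  M=7  r_T1=7
  11) CAS  T2:  M=8  r_T2=7 ✓
  12) CAS  T1:  M=8  r_T1=7 ✗
  13) LOAD T1:  M=8  r_T1=8
  14) LOAD T2:  M=8  r_T2=8
  15) CAS  T1:  M=9  r_T1=8 ✓
  16) CAS  T2:  M=9  r_T2=8 ✗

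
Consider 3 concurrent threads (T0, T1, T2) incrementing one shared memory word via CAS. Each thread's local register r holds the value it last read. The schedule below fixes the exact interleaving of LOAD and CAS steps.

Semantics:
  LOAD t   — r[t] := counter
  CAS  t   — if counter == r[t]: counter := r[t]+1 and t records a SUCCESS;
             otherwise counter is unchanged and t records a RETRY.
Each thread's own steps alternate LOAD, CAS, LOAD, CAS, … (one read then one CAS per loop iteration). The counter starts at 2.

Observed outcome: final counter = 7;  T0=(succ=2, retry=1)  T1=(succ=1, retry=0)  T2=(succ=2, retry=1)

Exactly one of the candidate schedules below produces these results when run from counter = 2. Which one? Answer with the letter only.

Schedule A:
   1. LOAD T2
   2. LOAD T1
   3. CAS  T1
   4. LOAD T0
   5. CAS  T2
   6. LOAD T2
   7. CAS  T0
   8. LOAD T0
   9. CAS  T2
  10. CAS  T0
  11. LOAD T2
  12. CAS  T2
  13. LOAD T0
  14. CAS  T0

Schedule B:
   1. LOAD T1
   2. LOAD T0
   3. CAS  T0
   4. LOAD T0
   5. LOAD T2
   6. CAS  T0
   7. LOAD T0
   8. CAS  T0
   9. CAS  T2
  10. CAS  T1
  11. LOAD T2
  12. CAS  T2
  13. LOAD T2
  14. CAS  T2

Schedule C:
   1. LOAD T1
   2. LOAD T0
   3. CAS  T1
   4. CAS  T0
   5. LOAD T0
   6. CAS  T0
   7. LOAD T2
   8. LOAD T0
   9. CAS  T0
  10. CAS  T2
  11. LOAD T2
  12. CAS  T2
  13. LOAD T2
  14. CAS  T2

C

Run C:
1. LOAD T1 → mem=2 r[T1]=2 [LOAD]
2. LOAD T0 → mem=2 r[T0]=2 [LOAD]
3. CAS T1 → mem=3 r[T1]=2 [OK]
4. CAS T0 → mem=3 r[T0]=2 [RETRY]
5. LOAD T0 → mem=3 r[T0]=3 [LOAD]
6. CAS T0 → mem=4 r[T0]=3 [OK]
7. LOAD T2 → mem=4 r[T2]=4 [LOAD]
8. LOAD T0 → mem=4 r[T0]=4 [LOAD]
9. CAS T0 → mem=5 r[T0]=4 [OK]
10. CAS T2 → mem=5 r[T2]=4 [RETRY]
11. LOAD T2 → mem=5 r[T2]=5 [LOAD]
12. CAS T2 → mem=6 r[T2]=5 [OK]
13. LOAD T2 → mem=6 r[T2]=6 [LOAD]
14. CAS T2 → mem=7 r[T2]=6 [OK]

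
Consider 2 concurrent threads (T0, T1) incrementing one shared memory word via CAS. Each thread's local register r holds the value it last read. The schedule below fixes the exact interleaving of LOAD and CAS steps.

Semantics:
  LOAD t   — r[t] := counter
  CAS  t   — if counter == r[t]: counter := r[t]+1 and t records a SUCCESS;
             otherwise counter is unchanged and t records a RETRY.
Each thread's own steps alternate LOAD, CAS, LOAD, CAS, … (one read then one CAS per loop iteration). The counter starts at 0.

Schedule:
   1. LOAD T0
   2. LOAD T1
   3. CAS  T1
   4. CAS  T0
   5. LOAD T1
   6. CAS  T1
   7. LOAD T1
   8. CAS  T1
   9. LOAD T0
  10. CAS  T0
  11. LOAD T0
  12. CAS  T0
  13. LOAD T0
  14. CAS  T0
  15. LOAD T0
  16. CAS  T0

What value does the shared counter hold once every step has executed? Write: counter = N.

[1] T0.load  rd  (counter 0, T0.r 0)
[2] T1.load  rd  (counter 0, T1.r 0)
[3] T1.cas  hit  (counter 1, T1.r 0)
[4] T0.cas  miss  (counter 1, T0.r 0)
[5] T1.load  rd  (counter 1, T1.r 1)
[6] T1.cas  hit  (counter 2, T1.r 1)
[7] T1.load  rd  (counter 2, T1.r 2)
[8] T1.cas  hit  (counter 3, T1.r 2)
[9] T0.load  rd  (counter 3, T0.r 3)
[10] T0.cas  hit  (counter 4, T0.r 3)
[11] T0.load  rd  (counter 4, T0.r 4)
[12] T0.cas  hit  (counter 5, T0.r 4)
[13] T0.load  rd  (counter 5, T0.r 5)
[14] T0.cas  hit  (counter 6, T0.r 5)
[15] T0.load  rd  (counter 6, T0.r 6)
[16] T0.cas  hit  (counter 7, T0.r 6)

counter = 7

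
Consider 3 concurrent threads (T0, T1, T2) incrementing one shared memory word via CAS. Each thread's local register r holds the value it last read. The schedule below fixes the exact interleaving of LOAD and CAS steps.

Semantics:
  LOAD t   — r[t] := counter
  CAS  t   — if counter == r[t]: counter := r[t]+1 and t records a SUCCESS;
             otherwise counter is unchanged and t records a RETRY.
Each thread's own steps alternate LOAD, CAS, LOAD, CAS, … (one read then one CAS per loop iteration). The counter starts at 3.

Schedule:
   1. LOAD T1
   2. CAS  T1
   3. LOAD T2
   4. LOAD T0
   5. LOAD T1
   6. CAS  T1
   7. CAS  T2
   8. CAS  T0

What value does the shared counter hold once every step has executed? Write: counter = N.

counter = 5

   1) LOAD T1:  M=3  r_T1=3
   2) CAS  T1:  M=4  r_T1=3 ✓
   3) LOAD T2:  M=4  r_T2=4
   4) LOAD T0:  M=4  r_T0=4
   5) LOAD T1:  M=4  r_T1=4
   6) CAS  T1:  M=5  r_T1=4 ✓
   7) CAS  T2:  M=5  r_T2=4 ✗
   8) CAS  T0:  M=5  r_T0=4 ✗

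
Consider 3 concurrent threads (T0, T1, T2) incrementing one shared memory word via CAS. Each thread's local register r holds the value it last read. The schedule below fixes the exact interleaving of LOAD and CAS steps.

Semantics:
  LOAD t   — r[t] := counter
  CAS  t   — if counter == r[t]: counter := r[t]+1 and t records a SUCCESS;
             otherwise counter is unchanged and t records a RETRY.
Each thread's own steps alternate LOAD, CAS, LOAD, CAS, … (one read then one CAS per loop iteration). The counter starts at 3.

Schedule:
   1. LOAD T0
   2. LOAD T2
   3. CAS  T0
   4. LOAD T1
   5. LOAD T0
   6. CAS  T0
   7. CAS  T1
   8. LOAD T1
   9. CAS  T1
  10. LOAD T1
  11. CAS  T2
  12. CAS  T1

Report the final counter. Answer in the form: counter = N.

counter = 7

1. LOAD T0 → mem=3 r[T0]=3 [LOAD]
2. LOAD T2 → mem=3 r[T2]=3 [LOAD]
3. CAS T0 → mem=4 r[T0]=3 [OK]
4. LOAD T1 → mem=4 r[T1]=4 [LOAD]
5. LOAD T0 → mem=4 r[T0]=4 [LOAD]
6. CAS T0 → mem=5 r[T0]=4 [OK]
7. CAS T1 → mem=5 r[T1]=4 [RETRY]
8. LOAD T1 → mem=5 r[T1]=5 [LOAD]
9. CAS T1 → mem=6 r[T1]=5 [OK]
10. LOAD T1 → mem=6 r[T1]=6 [LOAD]
11. CAS T2 → mem=6 r[T2]=3 [RETRY]
12. CAS T1 → mem=7 r[T1]=6 [OK]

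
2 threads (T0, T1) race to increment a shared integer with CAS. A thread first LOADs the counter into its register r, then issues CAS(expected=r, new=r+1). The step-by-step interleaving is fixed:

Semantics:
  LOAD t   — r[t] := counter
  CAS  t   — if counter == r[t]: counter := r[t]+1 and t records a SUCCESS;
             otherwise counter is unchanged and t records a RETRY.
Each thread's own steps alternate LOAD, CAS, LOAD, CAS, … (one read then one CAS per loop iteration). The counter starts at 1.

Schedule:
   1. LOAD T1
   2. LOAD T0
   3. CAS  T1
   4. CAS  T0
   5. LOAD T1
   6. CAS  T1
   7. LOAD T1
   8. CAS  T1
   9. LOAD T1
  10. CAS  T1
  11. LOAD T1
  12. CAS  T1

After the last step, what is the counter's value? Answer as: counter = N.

step 1: T1 LOAD ⇒ load; ctr=1 reg=1
step 2: T0 LOAD ⇒ load; ctr=1 reg=1
step 3: T1 CAS ⇒ ok; ctr=2 reg=1
step 4: T0 CAS ⇒ retry; ctr=2 reg=1
step 5: T1 LOAD ⇒ load; ctr=2 reg=2
step 6: T1 CAS ⇒ ok; ctr=3 reg=2
step 7: T1 LOAD ⇒ load; ctr=3 reg=3
step 8: T1 CAS ⇒ ok; ctr=4 reg=3
step 9: T1 LOAD ⇒ load; ctr=4 reg=4
step 10: T1 CAS ⇒ ok; ctr=5 reg=4
step 11: T1 LOAD ⇒ load; ctr=5 reg=5
step 12: T1 CAS ⇒ ok; ctr=6 reg=5

counter = 6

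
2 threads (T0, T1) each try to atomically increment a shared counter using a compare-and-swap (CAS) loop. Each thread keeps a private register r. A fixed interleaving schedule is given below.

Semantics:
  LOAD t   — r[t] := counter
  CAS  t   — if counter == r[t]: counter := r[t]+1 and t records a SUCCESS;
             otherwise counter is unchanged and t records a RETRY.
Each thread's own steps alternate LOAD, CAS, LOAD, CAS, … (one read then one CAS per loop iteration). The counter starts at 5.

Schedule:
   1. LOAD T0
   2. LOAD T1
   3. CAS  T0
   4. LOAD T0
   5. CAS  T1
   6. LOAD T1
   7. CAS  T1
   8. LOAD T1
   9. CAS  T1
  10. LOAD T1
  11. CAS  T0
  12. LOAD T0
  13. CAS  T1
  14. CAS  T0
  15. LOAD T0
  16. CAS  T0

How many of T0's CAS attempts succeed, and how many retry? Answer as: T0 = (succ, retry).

   1) LOAD T0:  M=5  r_T0=5
   2) LOAD T1:  M=5  r_T1=5
   3) CAS  T0:  M=6  r_T0=5 ✓
   4) LOAD T0:  M=6  r_T0=6
   5) CAS  T1:  M=6  r_T1=5 ✗
   6) LOAD T1:  M=6  r_T1=6
   7) CAS  T1:  M=7  r_T1=6 ✓
   8) LOAD T1:  M=7  r_T1=7
   9) CAS  T1:  M=8  r_T1=7 ✓
  10) LOAD T1:  M=8  r_T1=8
  11) CAS  T0:  M=8  r_T0=6 ✗
  12) LOAD T0:  M=8  r_T0=8
  13) CAS  T1:  M=9  r_T1=8 ✓
  14) CAS  T0:  M=9  r_T0=8 ✗
  15) LOAD T0:  M=9  r_T0=9
  16) CAS  T0:  M=10  r_T0=9 ✓

T0 = (2, 2)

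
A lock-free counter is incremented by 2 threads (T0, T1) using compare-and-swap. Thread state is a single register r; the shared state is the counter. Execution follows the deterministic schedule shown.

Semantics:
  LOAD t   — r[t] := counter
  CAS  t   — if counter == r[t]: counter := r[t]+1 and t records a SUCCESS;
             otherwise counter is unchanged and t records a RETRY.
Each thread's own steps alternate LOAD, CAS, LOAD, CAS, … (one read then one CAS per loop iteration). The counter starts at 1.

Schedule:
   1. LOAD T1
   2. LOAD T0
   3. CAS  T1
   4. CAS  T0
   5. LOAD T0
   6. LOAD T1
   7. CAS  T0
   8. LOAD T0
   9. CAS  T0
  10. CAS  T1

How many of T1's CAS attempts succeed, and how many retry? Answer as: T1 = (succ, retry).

T1 = (1, 1)

   1) LOAD T1:  M=1  r_T1=1
   2) LOAD T0:  M=1  r_T0=1
   3) CAS  T1:  M=2  r_T1=1 ✓
   4) CAS  T0:  M=2  r_T0=1 ✗
   5) LOAD T0:  M=2  r_T0=2
   6) LOAD T1:  M=2  r_T1=2
   7) CAS  T0:  M=3  r_T0=2 ✓
   8) LOAD T0:  M=3  r_T0=3
   9) CAS  T0:  M=4  r_T0=3 ✓
  10) CAS  T1:  M=4  r_T1=2 ✗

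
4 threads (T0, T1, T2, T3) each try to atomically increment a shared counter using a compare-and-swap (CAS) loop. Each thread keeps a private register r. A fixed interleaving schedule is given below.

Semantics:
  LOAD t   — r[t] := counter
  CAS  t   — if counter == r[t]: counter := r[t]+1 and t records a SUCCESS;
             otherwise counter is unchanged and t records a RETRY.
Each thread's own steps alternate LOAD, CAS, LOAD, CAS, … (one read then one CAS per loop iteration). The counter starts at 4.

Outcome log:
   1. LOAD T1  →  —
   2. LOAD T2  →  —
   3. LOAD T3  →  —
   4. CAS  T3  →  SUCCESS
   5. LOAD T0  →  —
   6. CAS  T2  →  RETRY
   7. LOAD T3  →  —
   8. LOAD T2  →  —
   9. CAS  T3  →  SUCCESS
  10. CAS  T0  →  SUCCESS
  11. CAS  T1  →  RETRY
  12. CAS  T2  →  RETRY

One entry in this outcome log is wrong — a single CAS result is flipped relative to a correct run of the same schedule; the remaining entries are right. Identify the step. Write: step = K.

step = 10

Re-executing:
T1 LOAD — after: cnt=4, r=4 — load
T2 LOAD — after: cnt=4, r=4 — load
T3 LOAD — after: cnt=4, r=4 — load
T3 CAS — after: cnt=5, r=4 — ok
T0 LOAD — after: cnt=5, r=5 — load
T2 CAS — after: cnt=5, r=4 — retry
T3 LOAD — after: cnt=5, r=5 — load
T2 LOAD — after: cnt=5, r=5 — load
T3 CAS — after: cnt=6, r=5 — ok
T0 CAS — after: cnt=6, r=5 — retry
T1 CAS — after: cnt=6, r=4 — retry
T2 CAS — after: cnt=6, r=5 — retry
Log disagrees first at step 10.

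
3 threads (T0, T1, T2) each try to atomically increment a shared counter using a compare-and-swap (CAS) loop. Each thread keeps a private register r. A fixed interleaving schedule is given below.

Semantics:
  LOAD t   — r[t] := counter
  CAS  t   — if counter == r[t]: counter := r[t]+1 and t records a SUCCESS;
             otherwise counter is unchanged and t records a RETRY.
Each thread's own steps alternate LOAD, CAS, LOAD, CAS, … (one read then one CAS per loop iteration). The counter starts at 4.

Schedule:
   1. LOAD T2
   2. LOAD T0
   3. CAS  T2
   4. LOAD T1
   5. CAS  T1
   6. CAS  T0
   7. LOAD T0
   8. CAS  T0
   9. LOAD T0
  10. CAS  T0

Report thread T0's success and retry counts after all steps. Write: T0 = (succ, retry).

T0 = (2, 1)

T2 LOAD — after: cnt=4, r=4 — load
T0 LOAD — after: cnt=4, r=4 — load
T2 CAS — after: cnt=5, r=4 — ok
T1 LOAD — after: cnt=5, r=5 — load
T1 CAS — after: cnt=6, r=5 — ok
T0 CAS — after: cnt=6, r=4 — retry
T0 LOAD — after: cnt=6, r=6 — load
T0 CAS — after: cnt=7, r=6 — ok
T0 LOAD — after: cnt=7, r=7 — load
T0 CAS — after: cnt=8, r=7 — ok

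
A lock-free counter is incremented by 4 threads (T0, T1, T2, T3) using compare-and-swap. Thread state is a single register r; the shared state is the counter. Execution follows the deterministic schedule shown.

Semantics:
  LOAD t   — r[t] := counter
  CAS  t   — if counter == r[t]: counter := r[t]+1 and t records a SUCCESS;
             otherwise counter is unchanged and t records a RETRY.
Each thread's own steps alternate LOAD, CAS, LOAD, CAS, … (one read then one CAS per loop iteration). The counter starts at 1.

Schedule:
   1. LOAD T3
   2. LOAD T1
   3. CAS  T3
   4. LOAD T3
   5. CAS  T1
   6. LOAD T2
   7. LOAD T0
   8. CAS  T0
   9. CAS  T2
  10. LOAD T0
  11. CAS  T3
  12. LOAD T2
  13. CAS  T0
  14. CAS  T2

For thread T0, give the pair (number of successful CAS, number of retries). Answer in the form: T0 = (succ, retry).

1. LOAD T3 → mem=1 r[T3]=1 [LOAD]
2. LOAD T1 → mem=1 r[T1]=1 [LOAD]
3. CAS T3 → mem=2 r[T3]=1 [OK]
4. LOAD T3 → mem=2 r[T3]=2 [LOAD]
5. CAS T1 → mem=2 r[T1]=1 [RETRY]
6. LOAD T2 → mem=2 r[T2]=2 [LOAD]
7. LOAD T0 → mem=2 r[T0]=2 [LOAD]
8. CAS T0 → mem=3 r[T0]=2 [OK]
9. CAS T2 → mem=3 r[T2]=2 [RETRY]
10. LOAD T0 → mem=3 r[T0]=3 [LOAD]
11. CAS T3 → mem=3 r[T3]=2 [RETRY]
12. LOAD T2 → mem=3 r[T2]=3 [LOAD]
13. CAS T0 → mem=4 r[T0]=3 [OK]
14. CAS T2 → mem=4 r[T2]=3 [RETRY]

T0 = (2, 0)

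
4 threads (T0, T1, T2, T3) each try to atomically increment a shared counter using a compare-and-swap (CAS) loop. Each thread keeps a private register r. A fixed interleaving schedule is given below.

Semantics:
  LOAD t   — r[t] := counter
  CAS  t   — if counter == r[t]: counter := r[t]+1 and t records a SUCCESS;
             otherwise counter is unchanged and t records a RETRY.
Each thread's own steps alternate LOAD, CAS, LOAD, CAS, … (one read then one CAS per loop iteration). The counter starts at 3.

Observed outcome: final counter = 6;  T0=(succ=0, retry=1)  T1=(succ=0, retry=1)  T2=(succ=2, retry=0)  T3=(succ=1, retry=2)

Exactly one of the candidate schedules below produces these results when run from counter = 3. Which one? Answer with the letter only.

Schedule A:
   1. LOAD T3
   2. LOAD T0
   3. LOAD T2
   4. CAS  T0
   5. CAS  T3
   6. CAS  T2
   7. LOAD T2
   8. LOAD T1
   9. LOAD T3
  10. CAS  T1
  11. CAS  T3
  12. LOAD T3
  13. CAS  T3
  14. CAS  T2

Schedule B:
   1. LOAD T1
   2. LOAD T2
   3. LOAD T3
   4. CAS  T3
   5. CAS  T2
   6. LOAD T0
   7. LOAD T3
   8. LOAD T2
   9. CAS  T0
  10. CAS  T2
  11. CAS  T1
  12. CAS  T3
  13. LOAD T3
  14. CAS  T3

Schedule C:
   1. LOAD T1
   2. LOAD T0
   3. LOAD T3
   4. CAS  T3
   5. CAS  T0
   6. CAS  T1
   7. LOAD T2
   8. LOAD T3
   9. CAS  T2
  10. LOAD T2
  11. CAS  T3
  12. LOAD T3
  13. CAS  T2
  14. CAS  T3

Simulating candidate C:
[1] T1.load  rd  (counter 3, T1.r 3)
[2] T0.load  rd  (counter 3, T0.r 3)
[3] T3.load  rd  (counter 3, T3.r 3)
[4] T3.cas  hit  (counter 4, T3.r 3)
[5] T0.cas  miss  (counter 4, T0.r 3)
[6] T1.cas  miss  (counter 4, T1.r 3)
[7] T2.load  rd  (counter 4, T2.r 4)
[8] T3.load  rd  (counter 4, T3.r 4)
[9] T2.cas  hit  (counter 5, T2.r 4)
[10] T2.load  rd  (counter 5, T2.r 5)
[11] T3.cas  miss  (counter 5, T3.r 4)
[12] T3.load  rd  (counter 5, T3.r 5)
[13] T2.cas  hit  (counter 6, T2.r 5)
[14] T3.cas  miss  (counter 6, T3.r 5)

C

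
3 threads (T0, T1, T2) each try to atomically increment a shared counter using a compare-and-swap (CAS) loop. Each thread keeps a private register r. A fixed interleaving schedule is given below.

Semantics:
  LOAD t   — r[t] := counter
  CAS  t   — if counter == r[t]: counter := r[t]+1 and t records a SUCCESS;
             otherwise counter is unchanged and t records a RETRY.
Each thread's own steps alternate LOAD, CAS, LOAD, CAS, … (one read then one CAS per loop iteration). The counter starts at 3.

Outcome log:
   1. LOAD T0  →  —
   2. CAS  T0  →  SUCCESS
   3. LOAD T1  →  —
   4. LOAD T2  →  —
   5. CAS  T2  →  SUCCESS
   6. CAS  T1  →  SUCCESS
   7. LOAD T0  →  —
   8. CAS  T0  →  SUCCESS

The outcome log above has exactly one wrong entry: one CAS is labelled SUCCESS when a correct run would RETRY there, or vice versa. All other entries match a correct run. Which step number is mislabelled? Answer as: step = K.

Re-executing:
1. LOAD T0 → mem=3 r[T0]=3 [LOAD]
2. CAS T0 → mem=4 r[T0]=3 [OK]
3. LOAD T1 → mem=4 r[T1]=4 [LOAD]
4. LOAD T2 → mem=4 r[T2]=4 [LOAD]
5. CAS T2 → mem=5 r[T2]=4 [OK]
6. CAS T1 → mem=5 r[T1]=4 [RETRY]
7. LOAD T0 → mem=5 r[T0]=5 [LOAD]
8. CAS T0 → mem=6 r[T0]=5 [OK]
Log disagrees first at step 6.

step = 6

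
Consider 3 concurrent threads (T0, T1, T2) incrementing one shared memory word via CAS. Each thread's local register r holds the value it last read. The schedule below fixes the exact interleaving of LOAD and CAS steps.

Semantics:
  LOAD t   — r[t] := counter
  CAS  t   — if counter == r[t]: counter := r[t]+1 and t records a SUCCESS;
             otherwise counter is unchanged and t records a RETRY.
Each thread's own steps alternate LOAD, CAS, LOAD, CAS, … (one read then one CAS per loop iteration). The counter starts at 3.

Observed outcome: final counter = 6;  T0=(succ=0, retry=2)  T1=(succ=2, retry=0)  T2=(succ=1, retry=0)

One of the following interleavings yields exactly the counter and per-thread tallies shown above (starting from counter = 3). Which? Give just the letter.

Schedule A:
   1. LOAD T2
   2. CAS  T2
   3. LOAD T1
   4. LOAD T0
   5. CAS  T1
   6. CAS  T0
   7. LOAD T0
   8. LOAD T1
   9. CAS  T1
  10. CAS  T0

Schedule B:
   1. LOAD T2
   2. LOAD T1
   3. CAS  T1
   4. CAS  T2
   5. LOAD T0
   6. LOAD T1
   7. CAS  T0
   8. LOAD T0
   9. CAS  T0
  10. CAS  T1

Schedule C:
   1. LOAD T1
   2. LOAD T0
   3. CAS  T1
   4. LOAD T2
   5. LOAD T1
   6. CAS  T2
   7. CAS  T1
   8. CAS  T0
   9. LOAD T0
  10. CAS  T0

A

Run A:
step 1: T2 LOAD ⇒ load; ctr=3 reg=3
step 2: T2 CAS ⇒ ok; ctr=4 reg=3
step 3: T1 LOAD ⇒ load; ctr=4 reg=4
step 4: T0 LOAD ⇒ load; ctr=4 reg=4
step 5: T1 CAS ⇒ ok; ctr=5 reg=4
step 6: T0 CAS ⇒ retry; ctr=5 reg=4
step 7: T0 LOAD ⇒ load; ctr=5 reg=5
step 8: T1 LOAD ⇒ load; ctr=5 reg=5
step 9: T1 CAS ⇒ ok; ctr=6 reg=5
step 10: T0 CAS ⇒ retry; ctr=6 reg=5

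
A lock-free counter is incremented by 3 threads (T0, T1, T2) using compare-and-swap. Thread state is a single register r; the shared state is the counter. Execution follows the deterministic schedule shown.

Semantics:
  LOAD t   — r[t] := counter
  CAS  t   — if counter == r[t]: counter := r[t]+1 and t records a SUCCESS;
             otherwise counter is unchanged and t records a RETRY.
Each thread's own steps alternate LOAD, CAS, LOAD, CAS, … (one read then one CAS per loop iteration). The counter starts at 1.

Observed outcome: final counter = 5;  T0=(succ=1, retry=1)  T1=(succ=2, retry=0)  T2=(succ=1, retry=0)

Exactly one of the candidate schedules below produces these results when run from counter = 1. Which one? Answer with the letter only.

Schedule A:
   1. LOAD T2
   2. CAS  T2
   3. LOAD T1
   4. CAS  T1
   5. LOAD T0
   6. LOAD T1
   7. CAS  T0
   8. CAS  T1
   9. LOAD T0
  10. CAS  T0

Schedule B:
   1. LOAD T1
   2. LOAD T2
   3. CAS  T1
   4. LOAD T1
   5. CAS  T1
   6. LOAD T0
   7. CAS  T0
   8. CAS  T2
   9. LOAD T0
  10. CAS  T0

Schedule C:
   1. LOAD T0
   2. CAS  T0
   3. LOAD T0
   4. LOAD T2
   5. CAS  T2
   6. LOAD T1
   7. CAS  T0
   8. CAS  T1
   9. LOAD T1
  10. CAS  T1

Simulating candidate C:
   1) LOAD T0:  M=1  r_T0=1
   2) CAS  T0:  M=2  r_T0=1 ✓
   3) LOAD T0:  M=2  r_T0=2
   4) LOAD T2:  M=2  r_T2=2
   5) CAS  T2:  M=3  r_T2=2 ✓
   6) LOAD T1:  M=3  r_T1=3
   7) CAS  T0:  M=3  r_T0=2 ✗
   8) CAS  T1:  M=4  r_T1=3 ✓
   9) LOAD T1:  M=4  r_T1=4
  10) CAS  T1:  M=5  r_T1=4 ✓

C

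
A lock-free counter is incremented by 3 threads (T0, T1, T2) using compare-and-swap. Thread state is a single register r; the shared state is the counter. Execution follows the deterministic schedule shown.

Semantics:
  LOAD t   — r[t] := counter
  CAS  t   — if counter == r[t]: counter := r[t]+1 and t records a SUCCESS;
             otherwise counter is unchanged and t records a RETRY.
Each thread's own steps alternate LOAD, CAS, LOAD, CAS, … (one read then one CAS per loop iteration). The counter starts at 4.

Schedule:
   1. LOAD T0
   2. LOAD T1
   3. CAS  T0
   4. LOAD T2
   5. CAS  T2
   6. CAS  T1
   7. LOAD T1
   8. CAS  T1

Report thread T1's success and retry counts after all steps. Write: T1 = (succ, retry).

step 1: T0 LOAD ⇒ load; ctr=4 reg=4
step 2: T1 LOAD ⇒ load; ctr=4 reg=4
step 3: T0 CAS ⇒ ok; ctr=5 reg=4
step 4: T2 LOAD ⇒ load; ctr=5 reg=5
step 5: T2 CAS ⇒ ok; ctr=6 reg=5
step 6: T1 CAS ⇒ retry; ctr=6 reg=4
step 7: T1 LOAD ⇒ load; ctr=6 reg=6
step 8: T1 CAS ⇒ ok; ctr=7 reg=6

T1 = (1, 1)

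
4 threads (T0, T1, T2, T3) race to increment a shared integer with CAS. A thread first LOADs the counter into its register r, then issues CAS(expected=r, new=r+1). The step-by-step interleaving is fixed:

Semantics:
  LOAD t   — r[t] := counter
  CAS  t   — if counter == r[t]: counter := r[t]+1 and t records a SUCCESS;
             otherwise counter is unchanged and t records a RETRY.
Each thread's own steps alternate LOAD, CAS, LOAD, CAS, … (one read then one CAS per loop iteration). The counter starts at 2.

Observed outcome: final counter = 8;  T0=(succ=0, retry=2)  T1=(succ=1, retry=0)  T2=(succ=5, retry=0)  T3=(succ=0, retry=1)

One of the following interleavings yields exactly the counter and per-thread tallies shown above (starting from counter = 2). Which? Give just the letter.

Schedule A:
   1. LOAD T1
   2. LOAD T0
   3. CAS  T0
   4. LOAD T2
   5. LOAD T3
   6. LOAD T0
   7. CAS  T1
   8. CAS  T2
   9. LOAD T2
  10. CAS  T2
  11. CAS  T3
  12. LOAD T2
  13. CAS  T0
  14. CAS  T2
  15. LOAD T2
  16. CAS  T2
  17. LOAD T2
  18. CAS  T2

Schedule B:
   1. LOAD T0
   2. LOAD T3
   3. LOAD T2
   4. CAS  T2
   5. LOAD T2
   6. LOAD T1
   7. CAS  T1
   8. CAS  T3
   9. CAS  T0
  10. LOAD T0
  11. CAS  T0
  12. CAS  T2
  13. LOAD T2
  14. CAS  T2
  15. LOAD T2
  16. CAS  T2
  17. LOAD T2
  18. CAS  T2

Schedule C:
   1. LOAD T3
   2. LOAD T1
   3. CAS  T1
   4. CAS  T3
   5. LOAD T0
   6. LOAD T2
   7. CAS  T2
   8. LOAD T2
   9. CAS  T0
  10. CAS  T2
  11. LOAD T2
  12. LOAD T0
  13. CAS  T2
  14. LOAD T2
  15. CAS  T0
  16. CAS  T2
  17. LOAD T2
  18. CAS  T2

Simulating candidate C:
[1] T3.load  rd  (counter 2, T3.r 2)
[2] T1.load  rd  (counter 2, T1.r 2)
[3] T1.cas  hit  (counter 3, T1.r 2)
[4] T3.cas  miss  (counter 3, T3.r 2)
[5] T0.load  rd  (counter 3, T0.r 3)
[6] T2.load  rd  (counter 3, T2.r 3)
[7] T2.cas  hit  (counter 4, T2.r 3)
[8] T2.load  rd  (counter 4, T2.r 4)
[9] T0.cas  miss  (counter 4, T0.r 3)
[10] T2.cas  hit  (counter 5, T2.r 4)
[11] T2.load  rd  (counter 5, T2.r 5)
[12] T0.load  rd  (counter 5, T0.r 5)
[13] T2.cas  hit  (counter 6, T2.r 5)
[14] T2.load  rd  (counter 6, T2.r 6)
[15] T0.cas  miss  (counter 6, T0.r 5)
[16] T2.cas  hit  (counter 7, T2.r 6)
[17] T2.load  rd  (counter 7, T2.r 7)
[18] T2.cas  hit  (counter 8, T2.r 7)

C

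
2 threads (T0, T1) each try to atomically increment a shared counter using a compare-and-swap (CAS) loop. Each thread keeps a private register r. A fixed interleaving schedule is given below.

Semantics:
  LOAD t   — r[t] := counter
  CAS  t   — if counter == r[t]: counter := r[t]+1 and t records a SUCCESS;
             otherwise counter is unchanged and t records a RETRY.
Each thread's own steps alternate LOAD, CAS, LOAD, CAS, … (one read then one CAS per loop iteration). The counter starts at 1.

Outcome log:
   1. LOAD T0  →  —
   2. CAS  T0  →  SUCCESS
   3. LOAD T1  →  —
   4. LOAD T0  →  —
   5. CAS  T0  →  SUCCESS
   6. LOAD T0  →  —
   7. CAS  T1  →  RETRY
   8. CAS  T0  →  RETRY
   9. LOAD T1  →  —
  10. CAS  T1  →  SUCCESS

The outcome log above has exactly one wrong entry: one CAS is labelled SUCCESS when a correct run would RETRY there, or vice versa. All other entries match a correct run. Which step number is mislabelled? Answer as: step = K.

Reference trace:
step 1: T0 LOAD ⇒ load; ctr=1 reg=1
step 2: T0 CAS ⇒ ok; ctr=2 reg=1
step 3: T1 LOAD ⇒ load; ctr=2 reg=2
step 4: T0 LOAD ⇒ load; ctr=2 reg=2
step 5: T0 CAS ⇒ ok; ctr=3 reg=2
step 6: T0 LOAD ⇒ load; ctr=3 reg=3
step 7: T1 CAS ⇒ retry; ctr=3 reg=2
step 8: T0 CAS ⇒ ok; ctr=4 reg=3
step 9: T1 LOAD ⇒ load; ctr=4 reg=4
step 10: T1 CAS ⇒ ok; ctr=5 reg=4
Mismatch at 8.

step = 8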